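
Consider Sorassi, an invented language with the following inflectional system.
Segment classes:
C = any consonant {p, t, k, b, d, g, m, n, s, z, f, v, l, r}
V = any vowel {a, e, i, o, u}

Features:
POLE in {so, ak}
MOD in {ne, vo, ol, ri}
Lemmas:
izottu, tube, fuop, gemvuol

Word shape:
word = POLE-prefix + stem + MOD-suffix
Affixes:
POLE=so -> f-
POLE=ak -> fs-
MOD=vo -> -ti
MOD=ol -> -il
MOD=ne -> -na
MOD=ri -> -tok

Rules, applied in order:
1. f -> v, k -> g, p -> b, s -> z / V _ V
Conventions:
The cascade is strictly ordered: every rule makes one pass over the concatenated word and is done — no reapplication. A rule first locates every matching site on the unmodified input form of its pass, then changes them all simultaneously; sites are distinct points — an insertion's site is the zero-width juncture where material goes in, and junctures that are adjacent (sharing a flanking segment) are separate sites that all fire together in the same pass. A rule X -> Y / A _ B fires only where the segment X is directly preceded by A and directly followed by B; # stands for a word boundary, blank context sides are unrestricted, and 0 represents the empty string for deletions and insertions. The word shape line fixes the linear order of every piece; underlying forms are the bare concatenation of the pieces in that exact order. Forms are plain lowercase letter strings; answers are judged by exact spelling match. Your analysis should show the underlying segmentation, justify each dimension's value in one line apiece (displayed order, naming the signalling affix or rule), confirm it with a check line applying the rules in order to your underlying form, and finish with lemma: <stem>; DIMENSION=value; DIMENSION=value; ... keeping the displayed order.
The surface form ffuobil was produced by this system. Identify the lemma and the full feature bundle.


underlying: f-fuop-il
POLE=so - signalled by the affix f-
MOD=ol - signalled by the affix -il
check: ffuopil -> ffuobil
lemma: fuop; POLE=so; MOD=ol


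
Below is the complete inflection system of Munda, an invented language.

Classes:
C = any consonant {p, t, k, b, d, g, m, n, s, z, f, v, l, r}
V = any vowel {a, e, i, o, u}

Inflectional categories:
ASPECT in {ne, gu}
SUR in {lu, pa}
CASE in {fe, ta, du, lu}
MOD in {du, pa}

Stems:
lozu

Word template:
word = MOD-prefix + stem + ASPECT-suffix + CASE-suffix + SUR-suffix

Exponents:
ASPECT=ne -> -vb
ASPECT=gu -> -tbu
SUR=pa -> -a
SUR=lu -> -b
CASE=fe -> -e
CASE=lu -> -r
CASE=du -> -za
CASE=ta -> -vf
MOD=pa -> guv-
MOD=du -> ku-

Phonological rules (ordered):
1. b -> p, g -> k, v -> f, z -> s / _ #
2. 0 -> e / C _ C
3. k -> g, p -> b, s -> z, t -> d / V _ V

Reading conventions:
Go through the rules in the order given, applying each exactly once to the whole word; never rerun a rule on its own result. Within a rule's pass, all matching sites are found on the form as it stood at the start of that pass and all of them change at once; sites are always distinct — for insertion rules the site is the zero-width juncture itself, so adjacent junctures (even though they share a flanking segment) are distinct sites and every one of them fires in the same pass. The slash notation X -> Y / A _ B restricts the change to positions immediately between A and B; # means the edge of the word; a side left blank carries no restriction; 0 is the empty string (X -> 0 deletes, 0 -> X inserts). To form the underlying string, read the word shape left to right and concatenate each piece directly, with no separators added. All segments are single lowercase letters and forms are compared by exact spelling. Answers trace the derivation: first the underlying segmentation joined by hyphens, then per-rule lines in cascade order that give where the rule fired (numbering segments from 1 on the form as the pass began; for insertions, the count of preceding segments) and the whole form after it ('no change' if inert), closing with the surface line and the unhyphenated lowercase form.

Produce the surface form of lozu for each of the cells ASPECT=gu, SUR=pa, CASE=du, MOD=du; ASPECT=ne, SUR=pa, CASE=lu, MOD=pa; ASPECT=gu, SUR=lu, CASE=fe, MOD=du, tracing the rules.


cell ASPECT=gu, SUR=pa, CASE=du, MOD=du:
underlying: ku-lozu-tbu-za-a
1. b -> p, g -> k, v -> f, z -> s / _ #: no change
2. 0 -> e / C _ C: inserts after position(s) 7: kulozutebuzaa
3. k -> g, p -> b, s -> z, t -> d / V _ V: fires at position(s) 7: kulozudebuzaa
surface: kulozudebuzaa

cell ASPECT=ne, SUR=pa, CASE=lu, MOD=pa:
underlying: guv-lozu-vb-r-a
1. b -> p, g -> k, v -> f, z -> s / _ #: no change
2. 0 -> e / C _ C: inserts after position(s) 3, 8, 9: guvelozuvebera
3. k -> g, p -> b, s -> z, t -> d / V _ V: no change
surface: guvelozuvebera

cell ASPECT=gu, SUR=lu, CASE=fe, MOD=du:
underlying: ku-lozu-tbu-e-b
1. b -> p, g -> k, v -> f, z -> s / _ #: fires at position(s) 11: kulozutbuep
2. 0 -> e / C _ C: inserts after position(s) 7: kulozutebuep
3. k -> g, p -> b, s -> z, t -> d / V _ V: fires at position(s) 7: kulozudebuep
surface: kulozudebuep


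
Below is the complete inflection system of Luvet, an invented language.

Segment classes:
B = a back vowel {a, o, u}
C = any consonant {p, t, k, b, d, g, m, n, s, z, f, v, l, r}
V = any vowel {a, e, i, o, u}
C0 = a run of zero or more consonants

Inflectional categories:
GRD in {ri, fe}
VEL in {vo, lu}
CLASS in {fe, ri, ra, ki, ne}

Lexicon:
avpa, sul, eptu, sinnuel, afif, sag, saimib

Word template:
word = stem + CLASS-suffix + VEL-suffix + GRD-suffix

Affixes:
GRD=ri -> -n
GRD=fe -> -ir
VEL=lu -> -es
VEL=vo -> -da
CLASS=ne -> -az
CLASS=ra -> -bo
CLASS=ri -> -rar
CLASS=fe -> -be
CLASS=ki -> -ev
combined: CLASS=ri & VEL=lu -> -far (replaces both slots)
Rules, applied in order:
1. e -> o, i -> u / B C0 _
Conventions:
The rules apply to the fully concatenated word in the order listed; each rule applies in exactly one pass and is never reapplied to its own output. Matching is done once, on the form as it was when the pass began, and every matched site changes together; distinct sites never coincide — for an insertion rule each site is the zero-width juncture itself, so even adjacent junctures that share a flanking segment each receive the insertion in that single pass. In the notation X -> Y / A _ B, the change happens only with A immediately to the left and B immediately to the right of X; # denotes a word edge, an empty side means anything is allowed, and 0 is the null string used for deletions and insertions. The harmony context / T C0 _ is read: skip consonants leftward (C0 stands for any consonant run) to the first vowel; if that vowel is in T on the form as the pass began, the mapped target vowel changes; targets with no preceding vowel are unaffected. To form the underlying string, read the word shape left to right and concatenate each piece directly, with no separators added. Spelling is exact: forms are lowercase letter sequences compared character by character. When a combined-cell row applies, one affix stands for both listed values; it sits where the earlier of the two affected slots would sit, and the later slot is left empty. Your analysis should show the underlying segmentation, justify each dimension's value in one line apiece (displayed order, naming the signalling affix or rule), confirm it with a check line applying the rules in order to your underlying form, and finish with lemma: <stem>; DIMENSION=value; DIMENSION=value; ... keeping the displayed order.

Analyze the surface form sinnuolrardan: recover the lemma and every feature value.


underlying: sinnuel-rar-da-n
GRD=ri - signalled by the affix -n
VEL=vo - signalled by the affix -da
CLASS=ri - signalled by the affix -rar
check: sinnuelrardan -> sinnuolrardan
lemma: sinnuel; GRD=ri; VEL=vo; CLASS=ri


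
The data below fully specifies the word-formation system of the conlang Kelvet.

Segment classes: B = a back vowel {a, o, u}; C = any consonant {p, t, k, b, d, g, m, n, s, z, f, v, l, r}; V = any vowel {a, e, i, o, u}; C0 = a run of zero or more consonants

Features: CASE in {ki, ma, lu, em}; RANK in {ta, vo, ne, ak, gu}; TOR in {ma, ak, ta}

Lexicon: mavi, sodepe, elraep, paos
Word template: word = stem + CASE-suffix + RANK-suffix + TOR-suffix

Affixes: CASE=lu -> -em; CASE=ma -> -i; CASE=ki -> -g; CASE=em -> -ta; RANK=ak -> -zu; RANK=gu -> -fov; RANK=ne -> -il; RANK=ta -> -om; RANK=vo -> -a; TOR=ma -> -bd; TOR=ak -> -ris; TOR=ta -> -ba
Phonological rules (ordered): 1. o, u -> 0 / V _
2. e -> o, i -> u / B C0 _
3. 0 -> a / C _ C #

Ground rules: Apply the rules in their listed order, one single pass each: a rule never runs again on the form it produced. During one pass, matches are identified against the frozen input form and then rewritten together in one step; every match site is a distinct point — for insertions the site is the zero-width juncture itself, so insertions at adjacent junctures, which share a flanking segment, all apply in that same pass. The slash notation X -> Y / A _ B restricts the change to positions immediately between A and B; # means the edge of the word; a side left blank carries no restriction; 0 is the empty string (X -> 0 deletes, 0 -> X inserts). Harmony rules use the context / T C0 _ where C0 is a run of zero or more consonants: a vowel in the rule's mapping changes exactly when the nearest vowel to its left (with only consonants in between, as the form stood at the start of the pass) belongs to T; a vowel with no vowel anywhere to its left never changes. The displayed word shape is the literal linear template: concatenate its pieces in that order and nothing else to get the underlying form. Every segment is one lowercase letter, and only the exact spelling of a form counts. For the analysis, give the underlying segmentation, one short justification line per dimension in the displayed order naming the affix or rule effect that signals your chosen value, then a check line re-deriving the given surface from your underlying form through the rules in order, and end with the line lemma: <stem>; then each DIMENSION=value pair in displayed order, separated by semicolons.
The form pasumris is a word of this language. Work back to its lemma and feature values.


underlying: paos-i-om-ris
CASE=ma - signalled by the affix -i
RANK=ta - signalled by the affix -om
TOR=ak - signalled by the affix -ris
check: paosiomris -> pasimris -> pasumris -> pasumris
lemma: paos; CASE=ma; RANK=ta; TOR=ak


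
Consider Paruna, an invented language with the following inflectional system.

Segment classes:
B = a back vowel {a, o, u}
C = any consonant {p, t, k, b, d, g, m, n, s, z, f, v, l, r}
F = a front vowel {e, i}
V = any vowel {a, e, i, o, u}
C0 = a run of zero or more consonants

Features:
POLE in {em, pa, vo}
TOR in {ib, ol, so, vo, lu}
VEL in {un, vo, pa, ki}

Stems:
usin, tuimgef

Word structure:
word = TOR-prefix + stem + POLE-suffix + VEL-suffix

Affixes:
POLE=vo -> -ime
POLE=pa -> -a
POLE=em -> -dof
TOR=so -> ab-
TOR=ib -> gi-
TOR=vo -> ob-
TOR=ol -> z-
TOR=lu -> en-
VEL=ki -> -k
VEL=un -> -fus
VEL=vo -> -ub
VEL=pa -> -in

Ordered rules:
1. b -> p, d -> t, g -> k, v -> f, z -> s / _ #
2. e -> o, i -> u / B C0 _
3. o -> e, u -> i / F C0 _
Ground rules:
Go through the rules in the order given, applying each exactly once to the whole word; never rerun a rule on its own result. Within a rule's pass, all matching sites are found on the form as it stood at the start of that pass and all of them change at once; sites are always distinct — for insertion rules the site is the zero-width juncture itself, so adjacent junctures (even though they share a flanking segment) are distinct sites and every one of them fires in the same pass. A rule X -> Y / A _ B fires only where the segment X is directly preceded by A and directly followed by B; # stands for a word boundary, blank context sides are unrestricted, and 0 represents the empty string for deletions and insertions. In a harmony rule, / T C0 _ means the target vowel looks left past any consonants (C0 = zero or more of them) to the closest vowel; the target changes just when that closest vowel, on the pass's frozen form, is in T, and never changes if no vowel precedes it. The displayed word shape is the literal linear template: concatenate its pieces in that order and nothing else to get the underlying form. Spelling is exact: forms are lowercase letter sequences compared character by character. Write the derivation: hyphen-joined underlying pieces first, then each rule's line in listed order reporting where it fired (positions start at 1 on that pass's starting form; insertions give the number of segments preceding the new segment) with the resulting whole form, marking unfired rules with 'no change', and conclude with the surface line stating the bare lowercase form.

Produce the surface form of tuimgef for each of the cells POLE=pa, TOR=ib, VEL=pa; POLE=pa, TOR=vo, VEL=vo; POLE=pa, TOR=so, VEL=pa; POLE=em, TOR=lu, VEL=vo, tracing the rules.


cell POLE=pa, TOR=ib, VEL=pa:
underlying: gi-tuimgef-a-in
1. b -> p, d -> t, g -> k, v -> f, z -> s / _ #: no change
2. e -> o, i -> u / B C0 _: fires at position(s) 5, 11: gituumgefaun
3. o -> e, u -> i / F C0 _: fires at position(s) 4: gitiumgefaun
surface: gitiumgefaun

cell POLE=pa, TOR=vo, VEL=vo:
underlying: ob-tuimgef-a-ub
1. b -> p, d -> t, g -> k, v -> f, z -> s / _ #: fires at position(s) 12: obtuimgefaup
2. e -> o, i -> u / B C0 _: fires at position(s) 5: obtuumgefaup
3. o -> e, u -> i / F C0 _: no change
surface: obtuumgefaup

cell POLE=pa, TOR=so, VEL=pa:
underlying: ab-tuimgef-a-in
1. b -> p, d -> t, g -> k, v -> f, z -> s / _ #: no change
2. e -> o, i -> u / B C0 _: fires at position(s) 5, 11: abtuumgefaun
3. o -> e, u -> i / F C0 _: no change
surface: abtuumgefaun

cell POLE=em, TOR=lu, VEL=vo:
underlying: en-tuimgef-dof-ub
1. b -> p, d -> t, g -> k, v -> f, z -> s / _ #: fires at position(s) 14: entuimgefdofup
2. e -> o, i -> u / B C0 _: fires at position(s) 5: entuumgefdofup
3. o -> e, u -> i / F C0 _: fires at position(s) 4, 11: entiumgefdefup
surface: entiumgefdefup


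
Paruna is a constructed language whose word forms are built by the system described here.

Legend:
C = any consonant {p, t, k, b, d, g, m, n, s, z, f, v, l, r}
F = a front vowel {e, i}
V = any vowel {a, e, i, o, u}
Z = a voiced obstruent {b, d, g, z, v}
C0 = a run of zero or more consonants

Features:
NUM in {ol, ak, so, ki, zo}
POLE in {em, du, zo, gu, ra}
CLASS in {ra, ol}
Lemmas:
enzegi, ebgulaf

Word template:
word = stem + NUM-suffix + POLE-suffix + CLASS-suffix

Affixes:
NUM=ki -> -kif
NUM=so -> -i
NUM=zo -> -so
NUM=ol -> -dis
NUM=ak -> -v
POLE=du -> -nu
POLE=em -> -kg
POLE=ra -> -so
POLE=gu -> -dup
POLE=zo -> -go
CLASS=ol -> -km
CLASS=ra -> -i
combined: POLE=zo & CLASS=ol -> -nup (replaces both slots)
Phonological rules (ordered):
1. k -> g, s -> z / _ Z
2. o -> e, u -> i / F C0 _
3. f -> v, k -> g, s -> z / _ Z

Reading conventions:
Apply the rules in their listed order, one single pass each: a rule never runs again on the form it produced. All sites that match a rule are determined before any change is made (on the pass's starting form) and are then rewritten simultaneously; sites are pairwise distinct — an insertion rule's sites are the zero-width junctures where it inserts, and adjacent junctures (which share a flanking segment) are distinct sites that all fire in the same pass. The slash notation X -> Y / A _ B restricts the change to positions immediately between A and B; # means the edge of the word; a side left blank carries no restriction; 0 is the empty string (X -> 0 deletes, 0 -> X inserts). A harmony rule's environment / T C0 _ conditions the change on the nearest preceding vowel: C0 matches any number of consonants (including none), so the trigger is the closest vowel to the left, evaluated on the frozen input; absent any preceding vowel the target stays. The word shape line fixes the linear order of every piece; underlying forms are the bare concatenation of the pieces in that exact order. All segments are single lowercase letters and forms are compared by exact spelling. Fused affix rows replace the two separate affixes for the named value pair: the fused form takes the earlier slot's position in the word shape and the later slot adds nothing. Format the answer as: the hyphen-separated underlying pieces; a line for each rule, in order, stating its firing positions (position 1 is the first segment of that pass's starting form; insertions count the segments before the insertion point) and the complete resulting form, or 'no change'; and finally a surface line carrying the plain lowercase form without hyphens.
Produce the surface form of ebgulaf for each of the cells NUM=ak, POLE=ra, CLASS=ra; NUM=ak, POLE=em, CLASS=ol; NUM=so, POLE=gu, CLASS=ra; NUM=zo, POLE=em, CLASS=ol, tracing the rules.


cell NUM=ak, POLE=ra, CLASS=ra:
underlying: ebgulaf-v-so-i
1. k -> g, s -> z / _ Z: no change
2. o -> e, u -> i / F C0 _: fires at position(s) 4: ebgilafvsoi
3. f -> v, k -> g, s -> z / _ Z: fires at position(s) 7: ebgilavvsoi
surface: ebgilavvsoi

cell NUM=ak, POLE=em, CLASS=ol:
underlying: ebgulaf-v-kg-km
1. k -> g, s -> z / _ Z: fires at position(s) 9: ebgulafvggkm
2. o -> e, u -> i / F C0 _: fires at position(s) 4: ebgilafvggkm
3. f -> v, k -> g, s -> z / _ Z: fires at position(s) 7: ebgilavvggkm
surface: ebgilavvggkm

cell NUM=so, POLE=gu, CLASS=ra:
underlying: ebgulaf-i-dup-i
1. k -> g, s -> z / _ Z: no change
2. o -> e, u -> i / F C0 _: fires at position(s) 4, 10: ebgilafidipi
3. f -> v, k -> g, s -> z / _ Z: no change
surface: ebgilafidipi

cell NUM=zo, POLE=em, CLASS=ol:
underlying: ebgulaf-so-kg-km
1. k -> g, s -> z / _ Z: fires at position(s) 10: ebgulafsoggkm
2. o -> e, u -> i / F C0 _: fires at position(s) 4: ebgilafsoggkm
3. f -> v, k -> g, s -> z / _ Z: no change
surface: ebgilafsoggkm


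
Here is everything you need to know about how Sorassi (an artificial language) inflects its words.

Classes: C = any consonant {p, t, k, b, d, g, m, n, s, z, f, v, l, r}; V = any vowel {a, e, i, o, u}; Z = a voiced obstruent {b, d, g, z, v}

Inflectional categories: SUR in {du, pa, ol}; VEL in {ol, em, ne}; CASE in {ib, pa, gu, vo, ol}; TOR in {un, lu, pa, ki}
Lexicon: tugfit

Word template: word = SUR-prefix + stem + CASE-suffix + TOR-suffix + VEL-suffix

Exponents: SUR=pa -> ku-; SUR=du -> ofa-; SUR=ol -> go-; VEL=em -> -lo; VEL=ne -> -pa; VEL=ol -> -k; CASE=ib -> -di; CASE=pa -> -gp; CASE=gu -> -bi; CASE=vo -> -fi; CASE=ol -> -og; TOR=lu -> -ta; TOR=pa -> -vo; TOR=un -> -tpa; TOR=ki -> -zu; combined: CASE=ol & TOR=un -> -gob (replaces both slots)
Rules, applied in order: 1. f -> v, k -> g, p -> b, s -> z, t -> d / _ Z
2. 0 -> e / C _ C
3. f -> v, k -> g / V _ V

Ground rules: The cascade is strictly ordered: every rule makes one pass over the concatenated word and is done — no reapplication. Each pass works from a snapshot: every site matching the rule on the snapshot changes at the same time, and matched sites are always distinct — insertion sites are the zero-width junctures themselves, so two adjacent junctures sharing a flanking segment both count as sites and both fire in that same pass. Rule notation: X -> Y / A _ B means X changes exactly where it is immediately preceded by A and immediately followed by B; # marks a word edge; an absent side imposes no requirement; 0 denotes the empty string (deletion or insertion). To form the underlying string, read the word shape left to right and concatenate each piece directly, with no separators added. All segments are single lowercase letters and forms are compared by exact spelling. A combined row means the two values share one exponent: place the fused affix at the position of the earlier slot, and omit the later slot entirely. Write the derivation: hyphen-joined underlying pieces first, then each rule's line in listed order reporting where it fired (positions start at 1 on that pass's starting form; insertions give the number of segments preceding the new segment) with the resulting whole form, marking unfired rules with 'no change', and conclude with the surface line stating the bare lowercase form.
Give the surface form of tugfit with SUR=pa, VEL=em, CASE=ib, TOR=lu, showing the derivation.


underlying: ku-tugfit-di-ta-lo
1. f -> v, k -> g, p -> b, s -> z, t -> d / _ Z: fires at position(s) 8: kutugfidditalo
2. 0 -> e / C _ C: inserts after position(s) 5, 8: kutugefideditalo
3. f -> v, k -> g / V _ V: fires at position(s) 7: kutugevideditalo
surface: kutugevideditalo


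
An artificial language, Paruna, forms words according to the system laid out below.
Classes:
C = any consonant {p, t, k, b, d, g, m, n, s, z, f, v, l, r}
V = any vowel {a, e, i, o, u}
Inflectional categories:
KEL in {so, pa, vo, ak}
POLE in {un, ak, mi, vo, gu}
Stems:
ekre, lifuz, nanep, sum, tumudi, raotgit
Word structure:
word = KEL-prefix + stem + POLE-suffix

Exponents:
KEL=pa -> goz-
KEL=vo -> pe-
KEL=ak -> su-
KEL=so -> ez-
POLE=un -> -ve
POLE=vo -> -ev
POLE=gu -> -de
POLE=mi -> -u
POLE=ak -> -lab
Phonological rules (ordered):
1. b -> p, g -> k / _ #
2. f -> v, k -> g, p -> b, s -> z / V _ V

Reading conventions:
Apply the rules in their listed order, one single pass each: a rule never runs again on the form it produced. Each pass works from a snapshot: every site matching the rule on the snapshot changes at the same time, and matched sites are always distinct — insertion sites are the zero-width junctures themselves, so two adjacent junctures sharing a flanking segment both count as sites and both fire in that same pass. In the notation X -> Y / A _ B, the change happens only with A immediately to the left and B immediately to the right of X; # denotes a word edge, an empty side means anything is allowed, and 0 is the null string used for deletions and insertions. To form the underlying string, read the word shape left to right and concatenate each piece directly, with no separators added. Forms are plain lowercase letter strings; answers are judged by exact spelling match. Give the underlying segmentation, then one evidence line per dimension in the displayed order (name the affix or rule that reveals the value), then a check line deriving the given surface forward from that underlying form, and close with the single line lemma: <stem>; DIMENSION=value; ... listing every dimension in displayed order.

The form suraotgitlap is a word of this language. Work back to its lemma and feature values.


underlying: su-raotgit-lab
KEL=ak - signalled by the affix su-
POLE=ak - signalled by the affix -lab
check: suraotgitlab -> suraotgitlap -> suraotgitlap
lemma: raotgit; KEL=ak; POLE=ak


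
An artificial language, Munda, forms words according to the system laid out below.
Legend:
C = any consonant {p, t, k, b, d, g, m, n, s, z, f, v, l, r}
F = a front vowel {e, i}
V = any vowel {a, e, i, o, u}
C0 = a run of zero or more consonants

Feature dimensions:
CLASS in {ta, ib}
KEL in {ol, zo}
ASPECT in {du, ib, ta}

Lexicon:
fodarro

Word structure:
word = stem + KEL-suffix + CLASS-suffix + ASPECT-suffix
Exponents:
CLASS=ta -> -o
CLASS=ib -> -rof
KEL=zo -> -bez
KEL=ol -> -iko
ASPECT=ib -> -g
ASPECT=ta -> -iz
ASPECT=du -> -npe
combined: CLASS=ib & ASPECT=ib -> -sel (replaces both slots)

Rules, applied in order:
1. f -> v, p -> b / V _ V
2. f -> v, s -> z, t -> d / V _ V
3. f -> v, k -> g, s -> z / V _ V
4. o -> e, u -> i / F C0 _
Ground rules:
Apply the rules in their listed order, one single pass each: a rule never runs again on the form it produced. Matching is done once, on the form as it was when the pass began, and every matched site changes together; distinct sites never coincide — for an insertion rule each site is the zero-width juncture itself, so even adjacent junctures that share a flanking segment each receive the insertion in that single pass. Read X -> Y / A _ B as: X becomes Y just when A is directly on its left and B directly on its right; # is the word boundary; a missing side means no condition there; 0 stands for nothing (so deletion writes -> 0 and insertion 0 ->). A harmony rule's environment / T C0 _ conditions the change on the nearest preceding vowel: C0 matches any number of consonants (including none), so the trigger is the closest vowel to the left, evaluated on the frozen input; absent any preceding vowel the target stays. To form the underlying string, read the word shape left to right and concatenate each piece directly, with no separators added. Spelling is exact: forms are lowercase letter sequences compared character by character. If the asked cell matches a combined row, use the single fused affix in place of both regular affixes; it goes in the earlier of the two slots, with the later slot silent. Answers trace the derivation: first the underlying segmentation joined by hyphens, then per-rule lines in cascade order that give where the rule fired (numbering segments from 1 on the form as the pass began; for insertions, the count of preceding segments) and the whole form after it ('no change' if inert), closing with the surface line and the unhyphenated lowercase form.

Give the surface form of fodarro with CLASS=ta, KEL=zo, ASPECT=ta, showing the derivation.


underlying: fodarro-bez-o-iz
1. f -> v, p -> b / V _ V: no change
2. f -> v, s -> z, t -> d / V _ V: no change
3. f -> v, k -> g, s -> z / V _ V: no change
4. o -> e, u -> i / F C0 _: fires at position(s) 11: fodarrobezeiz
surface: fodarrobezeiz


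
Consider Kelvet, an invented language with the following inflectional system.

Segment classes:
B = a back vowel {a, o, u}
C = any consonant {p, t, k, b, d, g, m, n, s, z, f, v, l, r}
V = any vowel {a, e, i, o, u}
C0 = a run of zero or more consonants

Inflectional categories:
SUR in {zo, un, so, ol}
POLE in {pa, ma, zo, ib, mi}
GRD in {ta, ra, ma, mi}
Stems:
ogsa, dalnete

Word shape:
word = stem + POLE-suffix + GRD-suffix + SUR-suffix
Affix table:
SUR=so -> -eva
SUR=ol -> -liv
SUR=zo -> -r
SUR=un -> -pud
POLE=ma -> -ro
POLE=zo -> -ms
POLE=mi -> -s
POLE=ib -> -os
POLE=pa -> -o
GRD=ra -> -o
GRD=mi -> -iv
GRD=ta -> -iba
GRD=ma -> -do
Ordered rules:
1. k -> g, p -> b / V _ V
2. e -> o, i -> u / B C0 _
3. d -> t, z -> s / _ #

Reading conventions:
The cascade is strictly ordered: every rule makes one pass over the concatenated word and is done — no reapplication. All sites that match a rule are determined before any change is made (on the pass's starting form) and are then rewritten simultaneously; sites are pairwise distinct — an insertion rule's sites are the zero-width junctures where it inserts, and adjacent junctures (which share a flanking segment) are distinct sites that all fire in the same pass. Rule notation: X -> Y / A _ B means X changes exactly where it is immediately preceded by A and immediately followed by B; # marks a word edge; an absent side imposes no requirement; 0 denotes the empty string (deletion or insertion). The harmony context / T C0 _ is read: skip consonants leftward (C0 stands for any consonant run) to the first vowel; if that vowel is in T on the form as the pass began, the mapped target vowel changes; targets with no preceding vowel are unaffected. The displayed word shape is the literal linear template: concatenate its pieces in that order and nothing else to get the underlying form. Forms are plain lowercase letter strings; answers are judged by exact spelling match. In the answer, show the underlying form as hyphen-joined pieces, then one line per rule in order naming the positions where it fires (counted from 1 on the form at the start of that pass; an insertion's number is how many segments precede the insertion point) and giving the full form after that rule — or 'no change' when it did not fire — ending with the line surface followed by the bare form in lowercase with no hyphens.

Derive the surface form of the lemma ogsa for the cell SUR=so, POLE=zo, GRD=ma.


underlying: ogsa-ms-do-eva
1. k -> g, p -> b / V _ V: no change
2. e -> o, i -> u / B C0 _: fires at position(s) 9: ogsamsdoova
3. d -> t, z -> s / _ #: no change
surface: ogsamsdoova


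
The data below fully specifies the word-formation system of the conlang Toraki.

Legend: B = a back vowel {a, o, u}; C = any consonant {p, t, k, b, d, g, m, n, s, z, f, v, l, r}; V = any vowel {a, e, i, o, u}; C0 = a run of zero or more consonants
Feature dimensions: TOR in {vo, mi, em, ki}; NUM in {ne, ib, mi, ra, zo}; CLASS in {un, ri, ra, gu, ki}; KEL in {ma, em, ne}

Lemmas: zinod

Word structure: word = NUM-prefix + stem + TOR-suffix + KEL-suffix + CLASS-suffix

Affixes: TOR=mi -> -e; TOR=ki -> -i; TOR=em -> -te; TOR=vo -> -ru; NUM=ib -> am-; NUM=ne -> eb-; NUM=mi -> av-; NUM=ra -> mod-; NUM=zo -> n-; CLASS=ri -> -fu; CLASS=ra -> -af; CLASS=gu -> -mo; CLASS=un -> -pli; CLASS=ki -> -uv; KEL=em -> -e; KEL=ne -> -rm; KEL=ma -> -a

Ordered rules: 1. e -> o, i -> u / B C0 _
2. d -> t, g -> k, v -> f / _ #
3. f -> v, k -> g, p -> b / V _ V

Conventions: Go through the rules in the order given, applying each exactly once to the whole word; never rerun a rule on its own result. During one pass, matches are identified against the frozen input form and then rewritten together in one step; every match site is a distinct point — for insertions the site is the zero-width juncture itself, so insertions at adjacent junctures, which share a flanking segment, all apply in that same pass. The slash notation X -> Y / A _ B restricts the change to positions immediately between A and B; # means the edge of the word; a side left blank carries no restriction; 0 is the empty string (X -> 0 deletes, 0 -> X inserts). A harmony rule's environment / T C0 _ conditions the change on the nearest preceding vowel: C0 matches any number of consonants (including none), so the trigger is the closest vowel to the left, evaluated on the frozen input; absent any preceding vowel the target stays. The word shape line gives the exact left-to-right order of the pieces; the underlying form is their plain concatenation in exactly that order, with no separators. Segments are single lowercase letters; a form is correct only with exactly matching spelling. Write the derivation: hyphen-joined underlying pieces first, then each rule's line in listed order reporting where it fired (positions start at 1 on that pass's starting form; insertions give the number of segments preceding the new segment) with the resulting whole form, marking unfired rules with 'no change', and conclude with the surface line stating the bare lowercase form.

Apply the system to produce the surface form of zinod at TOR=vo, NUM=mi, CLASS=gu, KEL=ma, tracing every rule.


underlying: av-zinod-ru-a-mo
1. e -> o, i -> u / B C0 _: fires at position(s) 4: avzunodruamo
2. d -> t, g -> k, v -> f / _ #: no change
3. f -> v, k -> g, p -> b / V _ V: no change
surface: avzunodruamo


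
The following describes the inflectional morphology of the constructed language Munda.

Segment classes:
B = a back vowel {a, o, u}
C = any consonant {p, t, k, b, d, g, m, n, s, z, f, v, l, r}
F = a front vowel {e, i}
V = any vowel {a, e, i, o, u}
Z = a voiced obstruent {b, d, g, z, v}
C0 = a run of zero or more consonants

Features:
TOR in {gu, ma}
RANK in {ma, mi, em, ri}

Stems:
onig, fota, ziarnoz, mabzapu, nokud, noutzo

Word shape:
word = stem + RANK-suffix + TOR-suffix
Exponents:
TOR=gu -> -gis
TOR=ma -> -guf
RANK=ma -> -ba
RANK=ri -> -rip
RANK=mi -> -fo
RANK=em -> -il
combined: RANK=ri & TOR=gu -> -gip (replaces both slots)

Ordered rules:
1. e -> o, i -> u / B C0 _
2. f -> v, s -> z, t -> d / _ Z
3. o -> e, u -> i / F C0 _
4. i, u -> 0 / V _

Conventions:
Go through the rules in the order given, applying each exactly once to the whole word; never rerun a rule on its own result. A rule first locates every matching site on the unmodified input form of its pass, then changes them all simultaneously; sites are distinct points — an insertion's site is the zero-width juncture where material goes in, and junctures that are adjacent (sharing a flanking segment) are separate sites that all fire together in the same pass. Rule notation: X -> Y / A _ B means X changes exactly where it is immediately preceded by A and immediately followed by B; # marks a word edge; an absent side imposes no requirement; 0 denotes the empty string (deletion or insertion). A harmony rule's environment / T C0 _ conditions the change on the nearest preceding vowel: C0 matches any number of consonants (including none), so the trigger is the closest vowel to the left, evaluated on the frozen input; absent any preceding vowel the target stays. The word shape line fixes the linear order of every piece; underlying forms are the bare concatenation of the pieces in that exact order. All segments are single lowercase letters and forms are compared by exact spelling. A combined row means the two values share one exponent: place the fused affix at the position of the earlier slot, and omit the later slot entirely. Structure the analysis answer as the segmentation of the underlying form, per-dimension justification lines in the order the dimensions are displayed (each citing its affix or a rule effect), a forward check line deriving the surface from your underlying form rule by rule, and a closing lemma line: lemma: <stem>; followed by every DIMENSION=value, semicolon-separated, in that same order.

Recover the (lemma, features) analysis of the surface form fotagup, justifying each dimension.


underlying: fota-gip
TOR=gu - signalled by the combined affix row
RANK=ri - signalled by the combined affix row
check: fotagip -> fotagup -> fotagup -> fotagup -> fotagup
lemma: fota; TOR=gu; RANK=ri


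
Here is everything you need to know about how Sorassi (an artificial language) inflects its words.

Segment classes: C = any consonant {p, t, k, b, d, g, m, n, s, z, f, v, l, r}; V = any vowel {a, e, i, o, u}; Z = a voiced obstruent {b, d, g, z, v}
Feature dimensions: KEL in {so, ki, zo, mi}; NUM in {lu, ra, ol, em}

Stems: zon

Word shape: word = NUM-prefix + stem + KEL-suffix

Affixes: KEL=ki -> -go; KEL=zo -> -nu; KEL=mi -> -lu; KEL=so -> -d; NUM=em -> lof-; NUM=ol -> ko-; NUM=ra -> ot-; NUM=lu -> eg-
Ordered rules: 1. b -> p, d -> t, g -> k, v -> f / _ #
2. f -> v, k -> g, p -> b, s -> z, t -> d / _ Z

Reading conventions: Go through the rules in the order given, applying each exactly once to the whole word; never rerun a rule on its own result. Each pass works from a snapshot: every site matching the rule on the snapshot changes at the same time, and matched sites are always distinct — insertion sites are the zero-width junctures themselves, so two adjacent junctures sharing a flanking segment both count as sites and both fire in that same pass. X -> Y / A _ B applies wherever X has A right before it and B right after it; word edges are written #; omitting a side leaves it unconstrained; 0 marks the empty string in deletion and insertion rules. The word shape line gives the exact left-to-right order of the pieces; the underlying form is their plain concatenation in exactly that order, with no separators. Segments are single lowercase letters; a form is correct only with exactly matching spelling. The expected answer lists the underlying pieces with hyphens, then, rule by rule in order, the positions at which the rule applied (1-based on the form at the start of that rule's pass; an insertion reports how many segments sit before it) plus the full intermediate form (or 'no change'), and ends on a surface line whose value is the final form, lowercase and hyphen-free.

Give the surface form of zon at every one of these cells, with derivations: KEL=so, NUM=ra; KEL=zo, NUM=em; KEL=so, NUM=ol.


cell KEL=so, NUM=ra:
underlying: ot-zon-d
1. b -> p, d -> t, g -> k, v -> f / _ #: fires at position(s) 6: otzont
2. f -> v, k -> g, p -> b, s -> z, t -> d / _ Z: fires at position(s) 2: odzont
surface: odzont

cell KEL=zo, NUM=em:
underlying: lof-zon-nu
1. b -> p, d -> t, g -> k, v -> f / _ #: no change
2. f -> v, k -> g, p -> b, s -> z, t -> d / _ Z: fires at position(s) 3: lovzonnu
surface: lovzonnu

cell KEL=so, NUM=ol:
underlying: ko-zon-d
1. b -> p, d -> t, g -> k, v -> f / _ #: fires at position(s) 6: kozont
2. f -> v, k -> g, p -> b, s -> z, t -> d / _ Z: no change
surface: kozont


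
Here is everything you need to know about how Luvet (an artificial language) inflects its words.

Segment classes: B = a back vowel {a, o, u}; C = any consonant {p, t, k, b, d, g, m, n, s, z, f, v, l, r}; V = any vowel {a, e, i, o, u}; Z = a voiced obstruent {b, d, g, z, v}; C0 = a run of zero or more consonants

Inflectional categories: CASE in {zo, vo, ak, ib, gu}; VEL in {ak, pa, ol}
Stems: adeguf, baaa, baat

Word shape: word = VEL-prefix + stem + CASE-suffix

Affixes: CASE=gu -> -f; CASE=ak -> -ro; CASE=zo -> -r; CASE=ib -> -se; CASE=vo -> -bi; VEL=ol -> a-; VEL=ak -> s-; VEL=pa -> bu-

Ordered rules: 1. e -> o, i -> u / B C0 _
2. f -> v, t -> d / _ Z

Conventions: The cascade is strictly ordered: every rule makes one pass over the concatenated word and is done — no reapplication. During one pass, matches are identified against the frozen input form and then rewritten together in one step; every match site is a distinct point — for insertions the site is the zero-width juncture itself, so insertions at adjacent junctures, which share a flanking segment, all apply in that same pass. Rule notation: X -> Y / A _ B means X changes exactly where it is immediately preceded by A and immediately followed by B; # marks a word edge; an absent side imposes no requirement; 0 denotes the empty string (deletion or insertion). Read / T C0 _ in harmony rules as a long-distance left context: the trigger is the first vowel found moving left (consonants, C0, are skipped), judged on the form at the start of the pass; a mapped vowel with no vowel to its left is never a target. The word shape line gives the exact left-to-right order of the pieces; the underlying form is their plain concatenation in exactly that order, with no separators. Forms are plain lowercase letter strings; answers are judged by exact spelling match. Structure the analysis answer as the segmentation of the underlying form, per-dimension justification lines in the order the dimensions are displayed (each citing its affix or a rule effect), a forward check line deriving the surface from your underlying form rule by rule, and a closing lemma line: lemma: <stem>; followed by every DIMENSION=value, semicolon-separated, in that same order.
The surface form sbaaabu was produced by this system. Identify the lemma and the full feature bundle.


underlying: s-baaa-bi
CASE=vo - signalled by the affix -bi
VEL=ak - signalled by the affix s-
check: sbaaabi -> sbaaabu -> sbaaabu
lemma: baaa; CASE=vo; VEL=ak


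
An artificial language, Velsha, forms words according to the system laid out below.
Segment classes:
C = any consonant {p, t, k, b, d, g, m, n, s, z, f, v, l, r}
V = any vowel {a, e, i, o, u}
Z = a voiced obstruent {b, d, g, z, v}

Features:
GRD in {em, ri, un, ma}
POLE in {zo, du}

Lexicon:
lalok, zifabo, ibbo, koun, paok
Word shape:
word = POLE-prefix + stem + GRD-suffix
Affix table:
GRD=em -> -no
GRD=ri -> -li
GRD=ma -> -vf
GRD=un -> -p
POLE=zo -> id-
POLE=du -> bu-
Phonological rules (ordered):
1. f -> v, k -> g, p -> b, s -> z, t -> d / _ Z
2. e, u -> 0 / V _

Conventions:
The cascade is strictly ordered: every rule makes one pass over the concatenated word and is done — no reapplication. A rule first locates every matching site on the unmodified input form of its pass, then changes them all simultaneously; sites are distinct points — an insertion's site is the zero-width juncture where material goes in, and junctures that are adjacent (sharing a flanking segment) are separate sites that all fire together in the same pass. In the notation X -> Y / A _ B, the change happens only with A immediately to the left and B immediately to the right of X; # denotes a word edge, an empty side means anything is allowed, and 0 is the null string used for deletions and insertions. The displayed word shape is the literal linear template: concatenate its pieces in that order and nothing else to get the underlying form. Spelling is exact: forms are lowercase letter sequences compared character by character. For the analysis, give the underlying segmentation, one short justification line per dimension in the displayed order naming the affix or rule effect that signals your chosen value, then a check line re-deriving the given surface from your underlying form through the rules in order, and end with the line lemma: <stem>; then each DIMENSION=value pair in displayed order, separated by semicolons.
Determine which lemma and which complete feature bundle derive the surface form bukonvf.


underlying: bu-koun-vf
GRD=ma - signalled by the affix -vf
POLE=du - signalled by the affix bu-
check: bukounvf -> bukounvf -> bukonvf
lemma: koun; GRD=ma; POLE=du
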